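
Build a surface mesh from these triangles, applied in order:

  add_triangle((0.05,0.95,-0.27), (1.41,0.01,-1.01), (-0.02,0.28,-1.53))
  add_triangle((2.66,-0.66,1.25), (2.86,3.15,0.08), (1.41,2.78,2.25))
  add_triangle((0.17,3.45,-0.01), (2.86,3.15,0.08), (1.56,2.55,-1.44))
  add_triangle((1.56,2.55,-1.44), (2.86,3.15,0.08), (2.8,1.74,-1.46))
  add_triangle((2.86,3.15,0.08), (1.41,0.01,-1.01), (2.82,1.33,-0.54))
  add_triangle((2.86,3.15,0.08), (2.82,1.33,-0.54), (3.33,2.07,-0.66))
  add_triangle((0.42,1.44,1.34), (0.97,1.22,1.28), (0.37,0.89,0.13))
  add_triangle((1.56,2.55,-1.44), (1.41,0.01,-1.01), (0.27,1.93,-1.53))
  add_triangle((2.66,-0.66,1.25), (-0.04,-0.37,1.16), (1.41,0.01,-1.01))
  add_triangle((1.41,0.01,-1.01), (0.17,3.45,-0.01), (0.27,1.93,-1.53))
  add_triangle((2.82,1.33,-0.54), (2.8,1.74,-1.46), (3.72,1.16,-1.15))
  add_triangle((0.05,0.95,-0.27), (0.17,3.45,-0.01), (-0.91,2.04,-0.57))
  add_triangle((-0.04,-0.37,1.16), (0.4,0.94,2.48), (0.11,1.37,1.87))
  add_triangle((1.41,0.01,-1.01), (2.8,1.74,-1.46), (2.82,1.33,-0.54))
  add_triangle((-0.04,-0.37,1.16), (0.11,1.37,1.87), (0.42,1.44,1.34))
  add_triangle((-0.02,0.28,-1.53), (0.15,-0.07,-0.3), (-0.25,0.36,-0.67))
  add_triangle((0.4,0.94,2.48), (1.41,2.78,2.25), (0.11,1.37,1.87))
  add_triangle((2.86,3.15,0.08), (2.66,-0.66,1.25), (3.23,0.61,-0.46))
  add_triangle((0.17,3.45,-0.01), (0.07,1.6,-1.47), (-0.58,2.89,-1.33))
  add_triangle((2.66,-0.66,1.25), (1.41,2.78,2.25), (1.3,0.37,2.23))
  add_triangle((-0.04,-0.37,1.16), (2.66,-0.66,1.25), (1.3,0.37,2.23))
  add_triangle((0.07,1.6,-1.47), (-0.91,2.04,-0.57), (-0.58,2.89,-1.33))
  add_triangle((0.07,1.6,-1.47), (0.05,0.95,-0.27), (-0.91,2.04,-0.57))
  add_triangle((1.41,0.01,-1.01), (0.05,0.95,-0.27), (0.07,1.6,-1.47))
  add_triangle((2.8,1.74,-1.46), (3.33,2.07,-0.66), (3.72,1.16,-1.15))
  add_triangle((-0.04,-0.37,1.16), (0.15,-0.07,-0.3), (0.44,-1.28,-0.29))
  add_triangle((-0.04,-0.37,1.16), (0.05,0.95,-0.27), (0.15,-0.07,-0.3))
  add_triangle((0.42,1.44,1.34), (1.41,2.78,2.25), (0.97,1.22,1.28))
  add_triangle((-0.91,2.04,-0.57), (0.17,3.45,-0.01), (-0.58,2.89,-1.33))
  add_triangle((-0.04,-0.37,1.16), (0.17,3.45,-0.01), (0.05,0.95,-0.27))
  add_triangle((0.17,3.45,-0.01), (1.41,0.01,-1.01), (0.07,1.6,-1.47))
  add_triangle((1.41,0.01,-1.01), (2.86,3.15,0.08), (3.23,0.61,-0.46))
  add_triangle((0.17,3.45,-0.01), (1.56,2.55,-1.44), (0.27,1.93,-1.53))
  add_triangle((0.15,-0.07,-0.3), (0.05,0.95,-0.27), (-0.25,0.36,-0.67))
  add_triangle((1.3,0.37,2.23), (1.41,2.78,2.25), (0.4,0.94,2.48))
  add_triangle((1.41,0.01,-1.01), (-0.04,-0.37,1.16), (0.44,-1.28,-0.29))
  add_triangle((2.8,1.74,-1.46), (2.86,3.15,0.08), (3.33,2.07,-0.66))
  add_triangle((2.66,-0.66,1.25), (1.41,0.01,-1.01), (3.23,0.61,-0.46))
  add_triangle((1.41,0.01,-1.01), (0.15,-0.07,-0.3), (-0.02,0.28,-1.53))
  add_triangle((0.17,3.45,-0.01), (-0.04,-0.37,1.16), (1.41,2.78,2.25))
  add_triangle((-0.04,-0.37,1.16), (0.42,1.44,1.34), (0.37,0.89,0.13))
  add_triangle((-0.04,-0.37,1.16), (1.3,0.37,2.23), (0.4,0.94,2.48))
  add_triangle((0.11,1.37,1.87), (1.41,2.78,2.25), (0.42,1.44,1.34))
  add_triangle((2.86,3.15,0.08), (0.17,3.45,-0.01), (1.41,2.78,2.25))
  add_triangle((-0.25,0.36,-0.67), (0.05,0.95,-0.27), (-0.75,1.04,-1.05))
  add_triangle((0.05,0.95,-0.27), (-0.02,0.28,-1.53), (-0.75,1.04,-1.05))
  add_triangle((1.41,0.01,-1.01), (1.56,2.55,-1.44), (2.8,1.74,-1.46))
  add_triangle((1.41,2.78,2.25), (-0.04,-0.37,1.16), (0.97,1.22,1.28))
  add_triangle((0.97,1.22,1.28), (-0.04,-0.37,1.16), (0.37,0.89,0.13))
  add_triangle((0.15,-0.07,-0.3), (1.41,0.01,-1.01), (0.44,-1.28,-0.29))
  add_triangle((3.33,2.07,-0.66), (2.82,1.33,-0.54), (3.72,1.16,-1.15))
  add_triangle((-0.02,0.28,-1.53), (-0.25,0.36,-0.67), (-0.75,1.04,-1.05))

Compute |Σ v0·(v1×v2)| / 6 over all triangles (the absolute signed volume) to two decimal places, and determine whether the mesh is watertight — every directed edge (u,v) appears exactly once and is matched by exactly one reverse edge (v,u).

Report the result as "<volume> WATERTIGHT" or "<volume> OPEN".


Per-triangle v0·(v1×v2)/6:
  t1: +0.3292
  t2: +4.4701
  t3: +2.3016
  t4: +1.5604
  t5: -0.4332
  t6: +0.1663
  t7: +0.1067
  t8: +0.6513
  t9: +0.0937
  t10: -1.1339
  t11: -0.3444
  t12: -0.1563
  t13: +0.1262
  t14: +0.4303
  t15: -0.1143
  t16: -0.0016
  t17: +0.4388
  t18: +2.5934
  t19: +0.6020
  t20: +1.7592
  t21: +0.6346
  t22: +0.1074
  t23: -0.1636
  t24: -0.2288
  t25: +0.5787
  t26: -0.0233
  t27: -0.0246
  t28: -0.0705
  t29: +0.5336
  t30: +0.0012
  t31: +1.1928
  t32: +1.0697
  t33: +1.1132
  t34: -0.0274
  t35: +0.9547
  t36: +0.3390
  t37: +0.6890
  t38: +0.7311
  t39: +0.0385
  t40: +0.8766
  t41: -0.0512
  t42: +0.3593
  t43: +0.0622
  t44: +3.4466
  t45: -0.0402
  t46: +0.1807
  t47: +0.4560
  t48: +0.2175
  t49: -0.0647
  t50: +0.0585
  t51: +0.1090
  t52: +0.0076
Σ = +26.5083 → |volume| = 26.51

Directed edges: 156 total, each appears once with its reverse present → watertight.

26.51 WATERTIGHT


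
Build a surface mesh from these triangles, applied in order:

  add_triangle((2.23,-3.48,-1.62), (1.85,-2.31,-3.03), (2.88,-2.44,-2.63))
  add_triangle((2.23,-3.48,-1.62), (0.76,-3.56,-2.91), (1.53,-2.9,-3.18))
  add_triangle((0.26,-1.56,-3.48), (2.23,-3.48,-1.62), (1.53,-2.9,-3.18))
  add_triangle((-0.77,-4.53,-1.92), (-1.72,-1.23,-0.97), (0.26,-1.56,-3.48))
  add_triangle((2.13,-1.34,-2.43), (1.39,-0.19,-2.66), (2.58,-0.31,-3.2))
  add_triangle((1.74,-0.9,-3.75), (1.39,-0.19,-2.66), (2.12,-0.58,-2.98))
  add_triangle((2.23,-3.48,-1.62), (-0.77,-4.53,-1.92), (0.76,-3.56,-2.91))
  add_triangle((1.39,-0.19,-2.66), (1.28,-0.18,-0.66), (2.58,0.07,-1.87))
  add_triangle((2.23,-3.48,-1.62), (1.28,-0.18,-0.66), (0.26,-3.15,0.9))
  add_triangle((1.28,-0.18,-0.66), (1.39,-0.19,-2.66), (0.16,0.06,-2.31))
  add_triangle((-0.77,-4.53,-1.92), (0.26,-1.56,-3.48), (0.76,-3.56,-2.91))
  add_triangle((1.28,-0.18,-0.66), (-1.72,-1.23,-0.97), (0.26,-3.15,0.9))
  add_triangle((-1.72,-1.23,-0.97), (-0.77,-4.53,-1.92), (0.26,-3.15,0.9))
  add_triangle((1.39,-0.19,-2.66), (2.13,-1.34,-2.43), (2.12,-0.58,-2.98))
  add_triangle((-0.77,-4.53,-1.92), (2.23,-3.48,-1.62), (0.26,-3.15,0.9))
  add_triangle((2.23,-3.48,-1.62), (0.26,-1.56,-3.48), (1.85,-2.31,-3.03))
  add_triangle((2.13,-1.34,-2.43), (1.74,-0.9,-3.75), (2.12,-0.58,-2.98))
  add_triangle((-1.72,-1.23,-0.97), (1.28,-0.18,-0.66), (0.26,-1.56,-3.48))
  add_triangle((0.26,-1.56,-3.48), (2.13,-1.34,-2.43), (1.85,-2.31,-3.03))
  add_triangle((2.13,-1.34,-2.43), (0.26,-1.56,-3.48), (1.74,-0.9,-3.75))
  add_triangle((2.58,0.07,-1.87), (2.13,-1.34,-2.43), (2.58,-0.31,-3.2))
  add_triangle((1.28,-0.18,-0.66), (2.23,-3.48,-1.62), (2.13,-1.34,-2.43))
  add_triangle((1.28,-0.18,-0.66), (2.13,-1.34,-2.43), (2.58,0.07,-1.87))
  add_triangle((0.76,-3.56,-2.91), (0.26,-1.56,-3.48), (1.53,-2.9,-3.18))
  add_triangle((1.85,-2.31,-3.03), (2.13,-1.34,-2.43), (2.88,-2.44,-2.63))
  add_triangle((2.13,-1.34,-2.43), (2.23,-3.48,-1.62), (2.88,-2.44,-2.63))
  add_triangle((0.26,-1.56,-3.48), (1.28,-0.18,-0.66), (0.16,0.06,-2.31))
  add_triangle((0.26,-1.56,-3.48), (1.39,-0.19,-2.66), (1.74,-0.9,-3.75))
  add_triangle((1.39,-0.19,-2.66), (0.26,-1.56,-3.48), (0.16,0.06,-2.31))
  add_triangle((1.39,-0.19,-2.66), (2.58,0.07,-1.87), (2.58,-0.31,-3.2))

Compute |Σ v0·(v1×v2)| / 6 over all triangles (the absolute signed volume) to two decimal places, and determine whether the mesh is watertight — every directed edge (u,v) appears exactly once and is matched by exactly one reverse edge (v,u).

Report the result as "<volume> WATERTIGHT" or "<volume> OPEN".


24.67 WATERTIGHT

Per-triangle v0·(v1×v2)/6:
  t1: +1.1720
  t2: +1.3761
  t3: -0.2607
  t4: +3.3935
  t5: +0.4384
  t6: +0.1935
  t7: +2.8353
  t8: -0.1788
  t9: +1.0108
  t10: +0.0316
  t11: +2.3497
  t12: -1.5580
  t13: +2.2802
  t14: -0.1510
  t15: +4.8484
  t16: +1.4291
  t17: +0.4334
  t18: -0.4471
  t19: +0.8395
  t20: +1.0949
  t21: +0.6546
  t22: +0.7952
  t23: +0.2428
  t24: +1.2267
  t25: +0.4718
  t26: -0.2774
  t27: -0.7828
  t28: +0.3091
  t29: +0.7642
  t30: +0.1398
Σ = +24.6748 → |volume| = 24.67

Directed edges: 90 total, each appears once with its reverse present → watertight.


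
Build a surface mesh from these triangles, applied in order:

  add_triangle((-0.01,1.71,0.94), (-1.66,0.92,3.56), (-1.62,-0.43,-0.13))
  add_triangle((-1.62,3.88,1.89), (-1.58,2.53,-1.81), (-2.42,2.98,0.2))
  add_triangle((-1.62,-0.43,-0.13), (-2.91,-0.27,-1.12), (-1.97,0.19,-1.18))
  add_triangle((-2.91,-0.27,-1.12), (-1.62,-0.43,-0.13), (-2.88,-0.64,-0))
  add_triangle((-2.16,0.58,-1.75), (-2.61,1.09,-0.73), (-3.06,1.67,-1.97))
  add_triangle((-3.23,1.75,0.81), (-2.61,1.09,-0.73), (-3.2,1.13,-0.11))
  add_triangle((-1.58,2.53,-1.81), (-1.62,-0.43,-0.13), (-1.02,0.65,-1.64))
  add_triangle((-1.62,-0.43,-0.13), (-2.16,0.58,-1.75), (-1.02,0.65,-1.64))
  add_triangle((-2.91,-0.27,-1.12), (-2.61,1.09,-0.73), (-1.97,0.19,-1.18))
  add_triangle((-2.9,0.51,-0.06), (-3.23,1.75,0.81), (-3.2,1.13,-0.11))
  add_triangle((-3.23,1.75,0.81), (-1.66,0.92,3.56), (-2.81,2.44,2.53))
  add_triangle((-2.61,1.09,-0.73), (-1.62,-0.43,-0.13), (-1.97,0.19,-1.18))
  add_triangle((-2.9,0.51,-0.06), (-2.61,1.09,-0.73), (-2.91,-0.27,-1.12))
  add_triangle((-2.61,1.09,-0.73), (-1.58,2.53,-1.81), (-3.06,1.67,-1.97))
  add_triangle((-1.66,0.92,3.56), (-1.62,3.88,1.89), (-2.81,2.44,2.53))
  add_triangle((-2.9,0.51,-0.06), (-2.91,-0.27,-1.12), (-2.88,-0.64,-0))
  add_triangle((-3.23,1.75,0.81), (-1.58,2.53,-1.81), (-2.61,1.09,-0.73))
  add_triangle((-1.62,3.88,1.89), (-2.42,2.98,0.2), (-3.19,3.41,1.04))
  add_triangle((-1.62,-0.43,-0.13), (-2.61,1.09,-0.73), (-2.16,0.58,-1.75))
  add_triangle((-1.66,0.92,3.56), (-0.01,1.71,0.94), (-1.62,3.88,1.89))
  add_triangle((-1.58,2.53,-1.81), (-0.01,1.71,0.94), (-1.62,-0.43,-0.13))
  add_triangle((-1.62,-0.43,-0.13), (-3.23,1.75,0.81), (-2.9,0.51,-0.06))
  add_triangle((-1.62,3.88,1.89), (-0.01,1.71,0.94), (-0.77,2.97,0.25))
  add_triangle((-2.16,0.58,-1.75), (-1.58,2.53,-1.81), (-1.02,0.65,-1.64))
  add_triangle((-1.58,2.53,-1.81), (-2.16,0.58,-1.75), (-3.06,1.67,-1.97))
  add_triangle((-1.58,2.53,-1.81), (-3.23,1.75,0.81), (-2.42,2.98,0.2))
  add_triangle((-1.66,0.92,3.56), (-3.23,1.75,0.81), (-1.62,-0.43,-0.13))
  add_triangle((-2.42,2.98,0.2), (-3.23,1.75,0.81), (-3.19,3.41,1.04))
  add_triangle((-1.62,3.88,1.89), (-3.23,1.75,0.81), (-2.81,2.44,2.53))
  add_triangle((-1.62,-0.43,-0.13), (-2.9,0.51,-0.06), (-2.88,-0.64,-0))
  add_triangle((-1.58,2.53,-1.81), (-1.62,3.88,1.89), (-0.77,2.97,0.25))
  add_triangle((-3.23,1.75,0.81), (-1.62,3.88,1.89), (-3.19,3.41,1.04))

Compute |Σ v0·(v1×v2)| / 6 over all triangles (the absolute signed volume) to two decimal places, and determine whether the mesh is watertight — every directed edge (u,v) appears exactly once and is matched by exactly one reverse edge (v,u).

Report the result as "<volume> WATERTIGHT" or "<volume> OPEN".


20.47 OPEN

Per-triangle v0·(v1×v2)/6:
  t1: -1.3622
  t2: +1.8894
  t3: -0.0320
  t4: +0.0611
  t5: +0.3515
  t6: +0.2908
  t7: -0.8224
  t8: +0.0932
  t9: +0.3222
  t10: +0.2654
  t11: +1.5326
  t12: -0.3917
  t13: +0.5786
  t14: +0.6730
  t15: +2.4978
  t16: +0.6098
  t17: +1.6326
  t18: +0.9573
  t19: +0.5968
  t20: +1.5049
  t21: -1.5275
  t22: +0.2479
  t23: +0.5773
  t24: +0.5450
  t25: +0.5478
  t26: +1.6154
  t27: +2.2072
  t28: +0.5840
  t29: +2.2173
  t30: -0.0741
  t31: +1.3300
  t32: +0.9553
Σ = +20.4745 → |volume| = 20.47

Directed edges: 96 total; 6 unmatched, e.g. (-2.61,1.09,-0.73)→(-3.2,1.13,-0.11) → open.


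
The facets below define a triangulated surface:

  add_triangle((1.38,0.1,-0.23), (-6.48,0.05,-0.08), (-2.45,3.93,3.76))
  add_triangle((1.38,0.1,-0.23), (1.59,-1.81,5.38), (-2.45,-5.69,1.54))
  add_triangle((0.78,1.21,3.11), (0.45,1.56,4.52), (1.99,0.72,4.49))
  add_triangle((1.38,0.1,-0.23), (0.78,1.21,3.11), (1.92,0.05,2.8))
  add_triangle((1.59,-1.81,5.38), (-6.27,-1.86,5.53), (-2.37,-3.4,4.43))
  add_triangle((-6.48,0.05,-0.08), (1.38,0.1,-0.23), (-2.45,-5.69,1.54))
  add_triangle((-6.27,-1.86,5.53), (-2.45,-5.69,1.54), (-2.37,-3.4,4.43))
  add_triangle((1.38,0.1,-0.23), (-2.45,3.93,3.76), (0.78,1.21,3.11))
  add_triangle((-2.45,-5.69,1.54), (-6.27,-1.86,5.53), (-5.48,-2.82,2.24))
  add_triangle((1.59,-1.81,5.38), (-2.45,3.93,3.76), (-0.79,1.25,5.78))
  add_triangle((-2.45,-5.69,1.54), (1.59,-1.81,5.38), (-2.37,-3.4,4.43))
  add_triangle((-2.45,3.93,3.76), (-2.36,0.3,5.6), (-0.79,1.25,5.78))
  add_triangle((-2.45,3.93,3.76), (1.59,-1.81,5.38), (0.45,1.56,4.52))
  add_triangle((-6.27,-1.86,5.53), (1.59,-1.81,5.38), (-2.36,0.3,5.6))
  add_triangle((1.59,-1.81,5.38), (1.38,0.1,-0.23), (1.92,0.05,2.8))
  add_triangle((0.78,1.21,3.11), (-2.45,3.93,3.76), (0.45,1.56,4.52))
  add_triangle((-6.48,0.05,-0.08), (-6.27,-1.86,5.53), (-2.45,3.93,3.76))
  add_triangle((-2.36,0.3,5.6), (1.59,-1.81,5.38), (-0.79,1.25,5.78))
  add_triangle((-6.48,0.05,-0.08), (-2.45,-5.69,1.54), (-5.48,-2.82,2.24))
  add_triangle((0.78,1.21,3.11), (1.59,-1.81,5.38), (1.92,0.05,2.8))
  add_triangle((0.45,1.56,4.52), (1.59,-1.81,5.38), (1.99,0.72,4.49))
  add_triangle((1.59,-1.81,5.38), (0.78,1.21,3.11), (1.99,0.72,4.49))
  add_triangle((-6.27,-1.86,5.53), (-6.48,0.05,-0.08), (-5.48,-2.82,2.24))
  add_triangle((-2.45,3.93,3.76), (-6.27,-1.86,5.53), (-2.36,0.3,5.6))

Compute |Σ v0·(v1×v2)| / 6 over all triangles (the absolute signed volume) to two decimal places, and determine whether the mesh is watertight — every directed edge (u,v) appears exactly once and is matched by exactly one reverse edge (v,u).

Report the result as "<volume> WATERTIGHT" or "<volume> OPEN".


176.62 WATERTIGHT

Per-triangle v0·(v1×v2)/6:
  t1: +1.4964
  t2: +6.6560
  t3: +0.4528
  t4: +0.8942
  t5: +13.5360
  t6: +1.3355
  t7: +13.8848
  t8: +2.1717
  t9: +12.6751
  t10: +1.4361
  t11: +12.0879
  t12: +6.4871
  t13: +5.7109
  t14: +15.4776
  t15: +1.2658
  t16: +1.2235
  t17: +31.4975
  t18: +6.6085
  t19: +9.3741
  t20: +2.3340
  t21: +3.6033
  t22: -1.6197
  t23: +12.5778
  t24: +15.4511
Σ = +176.6181 → |volume| = 176.62

Directed edges: 72 total, each appears once with its reverse present → watertight.


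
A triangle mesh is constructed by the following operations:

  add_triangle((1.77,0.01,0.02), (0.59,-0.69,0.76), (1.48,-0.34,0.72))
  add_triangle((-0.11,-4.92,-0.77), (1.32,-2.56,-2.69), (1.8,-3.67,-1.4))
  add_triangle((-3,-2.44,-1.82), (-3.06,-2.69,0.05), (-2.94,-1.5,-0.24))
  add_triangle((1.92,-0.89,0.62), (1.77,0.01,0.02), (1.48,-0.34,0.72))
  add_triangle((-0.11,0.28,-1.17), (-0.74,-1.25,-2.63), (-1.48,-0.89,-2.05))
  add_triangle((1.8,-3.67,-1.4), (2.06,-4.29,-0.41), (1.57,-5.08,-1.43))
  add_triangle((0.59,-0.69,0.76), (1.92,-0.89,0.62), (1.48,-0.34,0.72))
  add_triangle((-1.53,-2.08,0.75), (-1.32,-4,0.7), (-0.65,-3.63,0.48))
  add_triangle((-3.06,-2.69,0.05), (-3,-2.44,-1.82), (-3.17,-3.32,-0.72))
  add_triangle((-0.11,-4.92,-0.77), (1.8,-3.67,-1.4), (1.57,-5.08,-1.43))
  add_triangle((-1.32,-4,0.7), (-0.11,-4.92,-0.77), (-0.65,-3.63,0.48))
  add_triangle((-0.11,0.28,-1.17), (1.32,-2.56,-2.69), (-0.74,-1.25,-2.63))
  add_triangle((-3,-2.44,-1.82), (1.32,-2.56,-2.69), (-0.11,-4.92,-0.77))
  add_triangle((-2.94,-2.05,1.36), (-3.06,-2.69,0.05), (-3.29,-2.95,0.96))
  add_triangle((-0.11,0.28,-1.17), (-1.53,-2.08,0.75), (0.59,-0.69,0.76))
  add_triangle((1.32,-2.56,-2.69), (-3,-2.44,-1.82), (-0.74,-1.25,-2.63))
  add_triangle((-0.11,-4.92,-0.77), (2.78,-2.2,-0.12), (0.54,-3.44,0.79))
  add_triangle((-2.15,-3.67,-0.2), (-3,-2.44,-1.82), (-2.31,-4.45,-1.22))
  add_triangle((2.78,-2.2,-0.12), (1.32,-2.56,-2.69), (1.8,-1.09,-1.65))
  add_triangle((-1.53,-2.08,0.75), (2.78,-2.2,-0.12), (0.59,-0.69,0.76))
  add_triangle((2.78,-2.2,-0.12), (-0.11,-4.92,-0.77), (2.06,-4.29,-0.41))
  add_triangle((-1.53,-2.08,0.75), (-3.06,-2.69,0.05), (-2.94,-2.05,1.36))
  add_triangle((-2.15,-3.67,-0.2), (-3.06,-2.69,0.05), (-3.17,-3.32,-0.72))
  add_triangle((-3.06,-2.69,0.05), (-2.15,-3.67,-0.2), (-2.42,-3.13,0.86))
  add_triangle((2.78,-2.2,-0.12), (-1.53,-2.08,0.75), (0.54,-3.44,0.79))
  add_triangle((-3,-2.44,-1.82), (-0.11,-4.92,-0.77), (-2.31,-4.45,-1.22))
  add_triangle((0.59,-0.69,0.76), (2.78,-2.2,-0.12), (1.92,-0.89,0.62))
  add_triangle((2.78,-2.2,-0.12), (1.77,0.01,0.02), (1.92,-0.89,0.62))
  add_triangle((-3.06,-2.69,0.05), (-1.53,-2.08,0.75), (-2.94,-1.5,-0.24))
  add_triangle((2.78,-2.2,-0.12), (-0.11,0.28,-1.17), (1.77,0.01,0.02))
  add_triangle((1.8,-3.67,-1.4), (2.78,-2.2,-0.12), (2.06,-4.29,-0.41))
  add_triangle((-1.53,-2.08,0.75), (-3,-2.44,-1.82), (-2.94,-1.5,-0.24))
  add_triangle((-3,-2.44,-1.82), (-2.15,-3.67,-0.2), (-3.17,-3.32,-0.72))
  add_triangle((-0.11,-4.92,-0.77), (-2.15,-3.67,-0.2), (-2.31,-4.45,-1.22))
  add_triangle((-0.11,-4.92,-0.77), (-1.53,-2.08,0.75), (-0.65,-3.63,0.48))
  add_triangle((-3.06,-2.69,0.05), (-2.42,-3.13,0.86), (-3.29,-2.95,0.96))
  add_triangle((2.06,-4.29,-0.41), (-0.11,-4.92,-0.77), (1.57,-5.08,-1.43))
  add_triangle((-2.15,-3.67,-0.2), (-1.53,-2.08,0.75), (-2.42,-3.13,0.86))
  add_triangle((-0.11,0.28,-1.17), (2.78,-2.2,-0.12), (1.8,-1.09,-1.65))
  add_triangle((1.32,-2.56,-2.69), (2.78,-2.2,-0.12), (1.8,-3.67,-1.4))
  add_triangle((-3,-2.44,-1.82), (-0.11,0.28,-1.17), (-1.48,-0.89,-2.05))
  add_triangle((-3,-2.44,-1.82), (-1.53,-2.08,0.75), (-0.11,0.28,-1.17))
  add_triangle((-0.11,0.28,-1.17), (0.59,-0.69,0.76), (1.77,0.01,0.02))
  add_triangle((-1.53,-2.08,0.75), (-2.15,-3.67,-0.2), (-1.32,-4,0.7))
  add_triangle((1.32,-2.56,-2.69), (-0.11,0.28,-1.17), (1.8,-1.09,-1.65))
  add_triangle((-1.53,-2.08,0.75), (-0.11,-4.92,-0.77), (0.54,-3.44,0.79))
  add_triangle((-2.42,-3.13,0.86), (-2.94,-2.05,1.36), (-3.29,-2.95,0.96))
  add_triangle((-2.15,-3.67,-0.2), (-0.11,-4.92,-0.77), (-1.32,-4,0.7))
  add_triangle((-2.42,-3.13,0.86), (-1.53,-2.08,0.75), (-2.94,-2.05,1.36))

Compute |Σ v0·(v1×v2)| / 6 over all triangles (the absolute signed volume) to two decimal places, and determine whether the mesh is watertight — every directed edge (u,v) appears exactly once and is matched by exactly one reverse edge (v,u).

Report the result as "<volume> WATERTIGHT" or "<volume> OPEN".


38.08 OPEN

Per-triangle v0·(v1×v2)/6:
  t1: -0.0664
  t2: +2.6007
  t3: +1.0048
  t4: +0.1254
  t5: +0.3391
  t6: +0.6777
  t7: +0.0953
  t8: +0.0537
  t9: +0.5860
  t10: +0.1599
  t11: +0.4391
  t12: +0.8843
  t13: +7.1535
  t14: +0.2857
  t15: -0.3508
  t16: +2.8313
  t17: +2.9683
  t18: +1.2455
  t19: +1.5120
  t20: +1.1269
  t21: -0.2099
  t22: -0.6894
  t23: +0.6367
  t24: +0.8650
  t25: -0.2854
  t26: +1.3422
  t27: +0.3017
  t28: +0.4313
  t29: +0.2930
  t30: +0.7765
  t31: +1.2955
  t32: -1.3927
  t33: +0.7462
  t34: +1.5664
  t35: -0.7733
  t36: +0.4392
  t37: +1.4834
  t38: +0.1133
  t39: -0.0415
  t40: +1.8111
  t41: +0.0398
  t42: -0.1509
  t43: -0.1767
  t44: +0.7153
  t45: +0.7660
  t46: +2.1600
  t47: +0.3138
  t48: +1.8708
  t49: +0.1587
Σ = +38.0780 → |volume| = 38.08

Directed edges: 147 total; 3 unmatched, e.g. (-0.74,-1.25,-2.63)→(-1.48,-0.89,-2.05) → open.


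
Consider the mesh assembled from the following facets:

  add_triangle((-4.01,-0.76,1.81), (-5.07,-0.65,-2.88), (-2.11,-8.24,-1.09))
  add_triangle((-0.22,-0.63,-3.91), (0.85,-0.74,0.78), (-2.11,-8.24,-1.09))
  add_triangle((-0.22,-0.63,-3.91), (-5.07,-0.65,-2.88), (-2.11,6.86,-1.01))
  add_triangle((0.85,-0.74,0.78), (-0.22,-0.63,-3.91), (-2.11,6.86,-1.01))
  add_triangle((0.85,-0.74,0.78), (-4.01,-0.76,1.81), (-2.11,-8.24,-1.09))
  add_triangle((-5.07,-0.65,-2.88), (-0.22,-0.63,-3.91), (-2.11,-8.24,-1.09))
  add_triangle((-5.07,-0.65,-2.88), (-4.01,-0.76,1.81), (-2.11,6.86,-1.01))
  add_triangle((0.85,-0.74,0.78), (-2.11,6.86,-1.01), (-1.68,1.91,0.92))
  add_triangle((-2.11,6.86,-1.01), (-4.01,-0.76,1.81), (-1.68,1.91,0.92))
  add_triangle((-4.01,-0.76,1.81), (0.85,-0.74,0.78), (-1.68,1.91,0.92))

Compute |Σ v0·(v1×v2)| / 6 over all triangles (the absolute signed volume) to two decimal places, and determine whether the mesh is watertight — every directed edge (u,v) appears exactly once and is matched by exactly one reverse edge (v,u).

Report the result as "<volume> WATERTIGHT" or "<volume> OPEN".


122.91 WATERTIGHT

Per-triangle v0·(v1×v2)/6:
  t1: +27.5060
  t2: +5.3921
  t3: +22.7100
  t4: +2.5309
  t5: +7.3274
  t6: +25.5444
  t7: +24.6698
  t8: +1.6930
  t9: +3.7072
  t10: +1.8304
Σ = +122.9112 → |volume| = 122.91

Directed edges: 30 total, each appears once with its reverse present → watertight.


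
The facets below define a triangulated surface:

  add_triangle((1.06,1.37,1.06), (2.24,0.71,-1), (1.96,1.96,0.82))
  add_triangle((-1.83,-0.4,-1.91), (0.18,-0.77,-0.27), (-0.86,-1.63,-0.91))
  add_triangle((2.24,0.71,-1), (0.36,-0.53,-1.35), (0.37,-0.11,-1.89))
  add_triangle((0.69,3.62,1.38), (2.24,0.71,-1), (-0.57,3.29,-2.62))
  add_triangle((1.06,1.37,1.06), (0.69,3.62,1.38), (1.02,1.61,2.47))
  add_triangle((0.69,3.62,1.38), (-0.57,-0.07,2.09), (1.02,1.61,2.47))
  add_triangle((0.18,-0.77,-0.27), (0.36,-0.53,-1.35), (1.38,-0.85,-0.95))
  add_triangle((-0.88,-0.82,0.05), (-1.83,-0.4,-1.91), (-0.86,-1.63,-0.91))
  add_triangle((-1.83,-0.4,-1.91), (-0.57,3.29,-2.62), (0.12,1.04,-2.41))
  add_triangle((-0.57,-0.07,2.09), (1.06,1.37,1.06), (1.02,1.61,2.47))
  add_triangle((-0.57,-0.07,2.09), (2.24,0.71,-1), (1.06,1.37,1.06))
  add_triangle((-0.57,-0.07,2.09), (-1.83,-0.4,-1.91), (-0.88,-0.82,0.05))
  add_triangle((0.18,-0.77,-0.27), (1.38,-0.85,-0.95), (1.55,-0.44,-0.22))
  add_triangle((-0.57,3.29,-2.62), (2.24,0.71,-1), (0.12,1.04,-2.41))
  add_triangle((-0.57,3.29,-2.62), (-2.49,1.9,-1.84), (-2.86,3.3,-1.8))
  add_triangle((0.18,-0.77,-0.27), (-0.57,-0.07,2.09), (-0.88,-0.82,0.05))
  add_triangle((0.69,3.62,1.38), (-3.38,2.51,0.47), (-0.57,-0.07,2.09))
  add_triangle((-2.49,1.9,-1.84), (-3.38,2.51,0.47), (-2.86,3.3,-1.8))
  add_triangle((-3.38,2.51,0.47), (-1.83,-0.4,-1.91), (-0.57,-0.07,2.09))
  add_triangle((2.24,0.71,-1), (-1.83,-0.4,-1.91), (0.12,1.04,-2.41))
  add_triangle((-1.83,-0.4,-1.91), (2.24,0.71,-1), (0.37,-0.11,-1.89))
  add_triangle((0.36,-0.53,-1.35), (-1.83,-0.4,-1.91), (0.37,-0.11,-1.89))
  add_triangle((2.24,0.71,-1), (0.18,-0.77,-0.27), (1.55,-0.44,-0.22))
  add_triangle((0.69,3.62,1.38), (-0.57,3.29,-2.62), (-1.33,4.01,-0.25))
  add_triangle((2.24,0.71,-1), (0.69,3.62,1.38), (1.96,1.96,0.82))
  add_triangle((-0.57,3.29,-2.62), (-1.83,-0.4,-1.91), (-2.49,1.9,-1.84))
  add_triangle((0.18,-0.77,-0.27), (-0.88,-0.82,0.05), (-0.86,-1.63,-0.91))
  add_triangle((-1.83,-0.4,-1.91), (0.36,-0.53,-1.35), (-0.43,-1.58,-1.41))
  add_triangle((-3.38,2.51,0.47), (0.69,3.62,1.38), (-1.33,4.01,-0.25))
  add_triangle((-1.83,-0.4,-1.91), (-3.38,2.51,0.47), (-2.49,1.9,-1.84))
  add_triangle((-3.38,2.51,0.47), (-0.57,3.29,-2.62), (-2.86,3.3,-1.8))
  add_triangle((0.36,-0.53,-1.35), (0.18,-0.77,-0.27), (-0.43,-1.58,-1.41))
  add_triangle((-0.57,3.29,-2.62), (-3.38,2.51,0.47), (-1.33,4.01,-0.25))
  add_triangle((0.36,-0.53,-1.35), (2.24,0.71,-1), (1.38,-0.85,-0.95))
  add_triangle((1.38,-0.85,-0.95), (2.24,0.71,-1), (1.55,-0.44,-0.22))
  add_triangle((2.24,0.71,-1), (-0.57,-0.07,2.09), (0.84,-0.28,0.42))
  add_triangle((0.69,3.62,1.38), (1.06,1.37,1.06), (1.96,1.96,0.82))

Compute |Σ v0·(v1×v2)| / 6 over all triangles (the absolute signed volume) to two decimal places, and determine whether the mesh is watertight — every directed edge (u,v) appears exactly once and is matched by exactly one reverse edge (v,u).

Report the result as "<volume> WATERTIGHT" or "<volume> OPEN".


47.73 OPEN

Per-triangle v0·(v1×v2)/6:
  t1: +0.1120
  t2: +0.1983
  t3: +0.3139
  t4: +5.8373
  t5: +0.6633
  t6: +1.5341
  t7: +0.1567
  t8: +0.4283
  t9: +2.0142
  t10: -0.0337
  t11: +0.6452
  t12: +0.5301
  t13: +0.1111
  t14: +1.9780
  t15: +1.3912
  t16: +0.2654
  t17: +5.0910
  t18: +1.3855
  t19: +2.5939
  t20: +0.8617
  t21: +0.3473
  t22: +0.3221
  t23: -0.2117
  t24: +3.6107
  t25: +1.3087
  t26: +2.3000
  t27: +0.1003
  t28: +0.6037
  t29: +3.5254
  t30: +2.2284
  t31: +1.7607
  t32: +0.1454
  t33: +3.8933
  t34: +0.4913
  t35: +0.3429
  t36: +0.4072
  t37: +0.4796
Σ = +47.7329 → |volume| = 47.73

Directed edges: 111 total; 7 unmatched, e.g. (-1.83,-0.4,-1.91)→(0.18,-0.77,-0.27) → open.


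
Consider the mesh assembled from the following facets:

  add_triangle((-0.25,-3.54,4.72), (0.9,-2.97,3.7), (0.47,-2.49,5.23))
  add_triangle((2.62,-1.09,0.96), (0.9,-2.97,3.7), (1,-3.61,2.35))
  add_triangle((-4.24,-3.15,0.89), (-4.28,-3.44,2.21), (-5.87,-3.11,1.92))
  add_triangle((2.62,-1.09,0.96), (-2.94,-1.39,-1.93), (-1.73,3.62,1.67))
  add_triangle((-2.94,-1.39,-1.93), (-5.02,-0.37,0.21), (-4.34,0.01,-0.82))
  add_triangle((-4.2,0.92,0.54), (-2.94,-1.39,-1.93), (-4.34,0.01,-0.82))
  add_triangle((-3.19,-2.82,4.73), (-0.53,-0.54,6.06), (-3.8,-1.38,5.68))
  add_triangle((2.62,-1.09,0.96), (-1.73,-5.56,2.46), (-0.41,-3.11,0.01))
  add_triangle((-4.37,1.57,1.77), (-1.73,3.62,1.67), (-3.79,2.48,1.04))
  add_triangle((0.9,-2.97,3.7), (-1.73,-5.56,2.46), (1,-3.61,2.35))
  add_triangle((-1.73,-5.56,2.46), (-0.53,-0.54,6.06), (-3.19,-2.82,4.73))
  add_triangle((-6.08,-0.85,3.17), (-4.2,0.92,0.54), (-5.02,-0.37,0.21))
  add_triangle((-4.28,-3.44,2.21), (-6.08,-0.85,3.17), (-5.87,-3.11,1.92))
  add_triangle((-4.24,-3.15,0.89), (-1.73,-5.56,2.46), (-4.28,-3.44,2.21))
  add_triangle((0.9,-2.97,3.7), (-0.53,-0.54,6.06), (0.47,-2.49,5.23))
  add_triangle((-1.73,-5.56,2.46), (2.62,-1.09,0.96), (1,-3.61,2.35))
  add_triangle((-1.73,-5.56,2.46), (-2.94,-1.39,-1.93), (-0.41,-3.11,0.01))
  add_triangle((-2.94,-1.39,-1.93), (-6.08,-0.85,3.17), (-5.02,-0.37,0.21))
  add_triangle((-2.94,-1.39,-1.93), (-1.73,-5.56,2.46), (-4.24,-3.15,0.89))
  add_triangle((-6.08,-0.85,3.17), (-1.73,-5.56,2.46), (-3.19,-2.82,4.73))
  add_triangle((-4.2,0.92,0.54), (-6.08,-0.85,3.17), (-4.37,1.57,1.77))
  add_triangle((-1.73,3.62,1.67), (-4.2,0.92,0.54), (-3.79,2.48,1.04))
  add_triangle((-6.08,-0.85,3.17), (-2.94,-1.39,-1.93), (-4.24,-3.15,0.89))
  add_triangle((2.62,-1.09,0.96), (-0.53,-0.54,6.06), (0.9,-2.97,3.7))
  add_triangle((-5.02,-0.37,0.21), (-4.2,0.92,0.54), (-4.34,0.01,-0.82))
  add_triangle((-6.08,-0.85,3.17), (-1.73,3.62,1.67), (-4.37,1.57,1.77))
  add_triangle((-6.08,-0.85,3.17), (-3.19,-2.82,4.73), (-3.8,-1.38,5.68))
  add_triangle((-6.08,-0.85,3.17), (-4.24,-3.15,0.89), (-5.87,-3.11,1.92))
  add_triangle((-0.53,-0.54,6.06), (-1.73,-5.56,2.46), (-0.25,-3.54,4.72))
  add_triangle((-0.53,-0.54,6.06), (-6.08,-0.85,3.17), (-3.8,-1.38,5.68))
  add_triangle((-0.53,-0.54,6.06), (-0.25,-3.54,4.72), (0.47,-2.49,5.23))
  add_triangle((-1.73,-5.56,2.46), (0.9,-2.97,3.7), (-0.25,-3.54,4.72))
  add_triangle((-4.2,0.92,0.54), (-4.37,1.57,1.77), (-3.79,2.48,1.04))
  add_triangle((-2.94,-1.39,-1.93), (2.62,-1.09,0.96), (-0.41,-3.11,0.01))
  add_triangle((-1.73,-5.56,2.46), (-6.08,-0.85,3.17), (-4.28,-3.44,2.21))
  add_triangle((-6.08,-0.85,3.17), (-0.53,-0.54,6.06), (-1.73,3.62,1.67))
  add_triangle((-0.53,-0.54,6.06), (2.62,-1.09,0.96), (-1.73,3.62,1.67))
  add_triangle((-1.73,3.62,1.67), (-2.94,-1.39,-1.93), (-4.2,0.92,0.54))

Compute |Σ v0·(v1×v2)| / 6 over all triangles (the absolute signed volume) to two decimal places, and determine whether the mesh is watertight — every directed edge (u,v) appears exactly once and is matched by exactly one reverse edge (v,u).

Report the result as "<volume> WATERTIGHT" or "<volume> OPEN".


Per-triangle v0·(v1×v2)/6:
  t1: +1.3496
  t2: +2.4523
  t3: +1.2860
  t4: -1.5489
  t5: +1.5498
  t6: -0.4423
  t7: +5.5517
  t8: +3.9927
  t9: +1.8707
  t10: +3.4220
  t11: +11.3063
  t12: +3.1219
  t13: +3.2342
  t14: +3.5764
  t15: +0.0282
  t16: +1.1242
  t17: +4.4893
  t18: +3.5525
  t19: +6.5176
  t20: +12.7790
  t21: +2.8696
  t22: -0.4178
  t23: +7.6633
  t24: +5.9693
  t25: +1.1309
  t26: +3.6870
  t27: +6.2604
  t28: +0.1083
  t29: +5.6509
  t30: +3.2281
  t31: +2.5891
  t32: +3.4483
  t33: +1.1582
  t34: +1.4044
  t35: +4.6023
  t36: +22.9961
  t37: +8.6857
  t38: +3.1752
Σ = +153.4226 → |volume| = 153.42

Directed edges: 114 total, each appears once with its reverse present → watertight.

153.42 WATERTIGHT


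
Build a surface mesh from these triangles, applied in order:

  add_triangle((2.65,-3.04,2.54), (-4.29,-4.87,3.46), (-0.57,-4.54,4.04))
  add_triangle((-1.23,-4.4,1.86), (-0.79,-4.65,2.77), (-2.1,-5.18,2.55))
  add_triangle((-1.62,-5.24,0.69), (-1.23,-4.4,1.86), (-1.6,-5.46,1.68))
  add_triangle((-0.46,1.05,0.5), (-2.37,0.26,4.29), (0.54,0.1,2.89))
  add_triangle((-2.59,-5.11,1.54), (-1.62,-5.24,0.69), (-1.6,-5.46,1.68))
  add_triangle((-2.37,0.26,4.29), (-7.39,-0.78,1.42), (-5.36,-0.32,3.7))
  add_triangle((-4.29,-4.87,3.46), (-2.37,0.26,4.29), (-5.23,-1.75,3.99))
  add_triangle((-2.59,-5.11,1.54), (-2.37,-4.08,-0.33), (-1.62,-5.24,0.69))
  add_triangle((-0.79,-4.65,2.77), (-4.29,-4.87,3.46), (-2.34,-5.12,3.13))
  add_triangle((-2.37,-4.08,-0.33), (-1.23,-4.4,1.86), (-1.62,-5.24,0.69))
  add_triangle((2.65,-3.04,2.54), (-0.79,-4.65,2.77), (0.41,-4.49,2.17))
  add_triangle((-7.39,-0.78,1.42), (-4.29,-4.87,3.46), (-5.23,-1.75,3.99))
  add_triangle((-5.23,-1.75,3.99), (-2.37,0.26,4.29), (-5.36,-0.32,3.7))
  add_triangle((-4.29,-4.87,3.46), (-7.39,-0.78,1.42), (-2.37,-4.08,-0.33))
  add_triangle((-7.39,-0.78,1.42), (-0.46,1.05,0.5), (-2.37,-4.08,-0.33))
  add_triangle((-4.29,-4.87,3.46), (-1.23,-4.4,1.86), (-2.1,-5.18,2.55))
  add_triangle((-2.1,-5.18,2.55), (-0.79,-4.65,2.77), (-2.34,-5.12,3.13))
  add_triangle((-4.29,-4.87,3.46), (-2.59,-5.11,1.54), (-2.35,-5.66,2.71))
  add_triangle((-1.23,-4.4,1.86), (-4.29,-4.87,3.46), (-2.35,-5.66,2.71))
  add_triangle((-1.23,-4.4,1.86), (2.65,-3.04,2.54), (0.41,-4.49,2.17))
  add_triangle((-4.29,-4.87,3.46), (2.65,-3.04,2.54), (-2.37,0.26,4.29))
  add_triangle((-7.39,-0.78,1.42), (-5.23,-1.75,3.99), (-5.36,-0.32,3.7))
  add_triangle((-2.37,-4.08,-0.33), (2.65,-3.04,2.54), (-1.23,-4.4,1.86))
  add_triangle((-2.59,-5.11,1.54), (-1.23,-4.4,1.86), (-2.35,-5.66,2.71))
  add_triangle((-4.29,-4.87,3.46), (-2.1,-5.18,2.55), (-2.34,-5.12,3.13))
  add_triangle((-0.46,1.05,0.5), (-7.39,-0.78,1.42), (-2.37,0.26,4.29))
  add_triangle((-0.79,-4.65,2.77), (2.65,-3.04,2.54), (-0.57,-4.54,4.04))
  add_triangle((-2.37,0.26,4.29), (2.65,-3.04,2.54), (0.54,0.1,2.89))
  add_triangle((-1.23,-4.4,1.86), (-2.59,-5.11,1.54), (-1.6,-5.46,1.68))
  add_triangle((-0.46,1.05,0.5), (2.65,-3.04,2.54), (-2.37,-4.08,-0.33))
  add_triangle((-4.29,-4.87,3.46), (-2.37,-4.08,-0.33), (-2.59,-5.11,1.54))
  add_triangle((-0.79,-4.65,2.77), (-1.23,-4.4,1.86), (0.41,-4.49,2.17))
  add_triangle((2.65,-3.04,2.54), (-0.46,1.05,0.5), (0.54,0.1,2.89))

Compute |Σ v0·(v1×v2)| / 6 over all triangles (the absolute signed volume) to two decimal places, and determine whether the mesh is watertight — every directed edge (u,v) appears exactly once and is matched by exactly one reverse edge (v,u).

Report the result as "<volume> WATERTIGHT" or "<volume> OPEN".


Per-triangle v0·(v1×v2)/6:
  t1: -2.4640
  t2: +0.5193
  t3: +0.0109
  t4: +1.5479
  t5: +0.9145
  t6: +0.5171
  t7: +7.6020
  t8: +1.6047
  t9: +0.4221
  t10: -1.1412
  t11: +1.9012
  t12: +12.3512
  t13: +3.5450
  t14: +16.7057
  t15: -0.8789
  t16: +0.1038
  t17: +0.6860
  t18: +2.4383
  t19: +0.1074
  t20: -0.8344
  t21: +20.1530
  t22: +4.8432
  t23: +4.1421
  t24: +0.6195
  t25: +0.9761
  t26: +4.9298
  t27: +3.1637
  t28: +4.6614
  t29: +0.5015
  t30: -3.2733
  t31: +2.9321
  t32: +0.8805
  t33: +0.2483
Σ = +90.4364 → |volume| = 90.44

Directed edges: 99 total; 3 unmatched, e.g. (-4.29,-4.87,3.46)→(-0.57,-4.54,4.04) → open.

90.44 OPEN


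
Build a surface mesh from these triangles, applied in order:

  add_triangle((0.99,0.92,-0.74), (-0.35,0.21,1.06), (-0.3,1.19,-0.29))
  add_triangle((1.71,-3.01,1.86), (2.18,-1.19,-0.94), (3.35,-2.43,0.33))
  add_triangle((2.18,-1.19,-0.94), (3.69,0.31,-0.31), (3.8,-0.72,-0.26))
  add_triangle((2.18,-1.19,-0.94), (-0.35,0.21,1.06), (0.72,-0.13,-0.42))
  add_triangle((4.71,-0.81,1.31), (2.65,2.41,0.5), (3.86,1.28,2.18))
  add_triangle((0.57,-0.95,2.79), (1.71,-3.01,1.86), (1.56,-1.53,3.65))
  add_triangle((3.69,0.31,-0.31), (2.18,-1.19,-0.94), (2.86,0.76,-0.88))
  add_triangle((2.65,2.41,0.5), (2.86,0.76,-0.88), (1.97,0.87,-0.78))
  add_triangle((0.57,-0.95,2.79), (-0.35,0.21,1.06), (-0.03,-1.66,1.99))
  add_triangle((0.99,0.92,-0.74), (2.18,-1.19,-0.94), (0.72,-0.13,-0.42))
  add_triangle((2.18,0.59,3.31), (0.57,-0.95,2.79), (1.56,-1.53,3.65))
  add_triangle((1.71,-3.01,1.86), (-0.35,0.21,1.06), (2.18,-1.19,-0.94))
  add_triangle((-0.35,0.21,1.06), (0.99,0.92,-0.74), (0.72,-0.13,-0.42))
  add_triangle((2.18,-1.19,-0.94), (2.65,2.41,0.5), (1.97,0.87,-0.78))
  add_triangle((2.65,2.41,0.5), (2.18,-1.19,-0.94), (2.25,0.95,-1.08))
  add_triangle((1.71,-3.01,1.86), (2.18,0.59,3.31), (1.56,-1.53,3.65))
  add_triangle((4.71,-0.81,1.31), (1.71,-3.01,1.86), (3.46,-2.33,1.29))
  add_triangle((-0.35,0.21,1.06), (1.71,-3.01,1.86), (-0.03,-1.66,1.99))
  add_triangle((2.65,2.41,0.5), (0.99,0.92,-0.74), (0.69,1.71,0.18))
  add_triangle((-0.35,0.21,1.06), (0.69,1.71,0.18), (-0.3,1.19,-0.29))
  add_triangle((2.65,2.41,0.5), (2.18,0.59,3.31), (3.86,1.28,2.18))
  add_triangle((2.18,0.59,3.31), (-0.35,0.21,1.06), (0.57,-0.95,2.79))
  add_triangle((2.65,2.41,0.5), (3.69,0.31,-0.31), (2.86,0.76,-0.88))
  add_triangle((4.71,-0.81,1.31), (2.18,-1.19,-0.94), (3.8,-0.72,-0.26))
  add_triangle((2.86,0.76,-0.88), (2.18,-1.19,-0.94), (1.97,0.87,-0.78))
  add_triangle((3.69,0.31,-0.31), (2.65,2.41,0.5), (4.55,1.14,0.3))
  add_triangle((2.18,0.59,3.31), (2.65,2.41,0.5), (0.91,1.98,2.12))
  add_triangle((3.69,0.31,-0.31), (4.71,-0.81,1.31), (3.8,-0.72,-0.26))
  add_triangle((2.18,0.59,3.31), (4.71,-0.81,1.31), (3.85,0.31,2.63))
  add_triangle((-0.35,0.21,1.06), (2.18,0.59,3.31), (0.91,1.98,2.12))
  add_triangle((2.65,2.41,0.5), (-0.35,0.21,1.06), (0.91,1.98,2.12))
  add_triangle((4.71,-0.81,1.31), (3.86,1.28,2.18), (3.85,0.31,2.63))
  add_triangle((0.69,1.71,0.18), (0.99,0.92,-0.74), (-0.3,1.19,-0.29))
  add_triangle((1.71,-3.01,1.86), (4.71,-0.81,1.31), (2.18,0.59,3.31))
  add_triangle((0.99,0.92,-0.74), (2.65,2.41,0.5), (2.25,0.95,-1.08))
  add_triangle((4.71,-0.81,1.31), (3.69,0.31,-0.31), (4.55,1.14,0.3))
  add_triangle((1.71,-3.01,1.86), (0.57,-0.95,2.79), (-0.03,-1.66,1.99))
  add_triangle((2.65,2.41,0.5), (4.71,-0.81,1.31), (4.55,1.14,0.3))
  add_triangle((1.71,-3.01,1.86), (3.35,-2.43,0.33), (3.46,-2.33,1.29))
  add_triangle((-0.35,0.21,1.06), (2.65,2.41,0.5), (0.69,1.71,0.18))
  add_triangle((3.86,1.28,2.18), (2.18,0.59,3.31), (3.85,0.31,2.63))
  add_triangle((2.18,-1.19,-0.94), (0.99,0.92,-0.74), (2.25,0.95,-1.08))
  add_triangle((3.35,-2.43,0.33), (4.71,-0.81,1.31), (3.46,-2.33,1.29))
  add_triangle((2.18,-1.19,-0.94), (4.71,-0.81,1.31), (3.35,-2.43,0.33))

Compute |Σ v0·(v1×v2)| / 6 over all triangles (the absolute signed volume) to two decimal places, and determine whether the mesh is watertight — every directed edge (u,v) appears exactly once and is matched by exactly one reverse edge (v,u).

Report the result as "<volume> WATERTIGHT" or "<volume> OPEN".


Per-triangle v0·(v1×v2)/6:
  t1: -0.2389
  t2: +0.7714
  t3: +0.5338
  t4: -0.0876
  t5: +2.8507
  t6: +0.7223
  t7: +0.7822
  t8: +0.3586
  t9: +0.3747
  t10: +0.0282
  t11: +0.8510
  t12: -0.7038
  t13: -0.1157
  t14: -1.0637
  t15: +1.4539
  t16: +2.1391
  t17: +1.1869
  t18: -0.4692
  t19: +0.4435
  t20: +0.2822
  t21: +1.9626
  t22: +0.8516
  t23: +1.0916
  t24: +0.7619
  t25: +0.1911
  t26: +0.5810
  t27: +2.6737
  t28: +1.0462
  t29: +0.8822
  t30: +0.9207
  t31: -0.1185
  t32: +1.5349
  t33: +0.2593
  t34: +6.8128
  t35: +0.4618
  t36: +1.3008
  t37: +1.0900
  t38: +1.8142
  t39: +1.1076
  t40: +0.5267
  t41: +1.2539
  t42: +0.1895
  t43: +1.2964
  t44: +1.8653
Σ = +40.4569 → |volume| = 40.46

Directed edges: 132 total, each appears once with its reverse present → watertight.

40.46 WATERTIGHT


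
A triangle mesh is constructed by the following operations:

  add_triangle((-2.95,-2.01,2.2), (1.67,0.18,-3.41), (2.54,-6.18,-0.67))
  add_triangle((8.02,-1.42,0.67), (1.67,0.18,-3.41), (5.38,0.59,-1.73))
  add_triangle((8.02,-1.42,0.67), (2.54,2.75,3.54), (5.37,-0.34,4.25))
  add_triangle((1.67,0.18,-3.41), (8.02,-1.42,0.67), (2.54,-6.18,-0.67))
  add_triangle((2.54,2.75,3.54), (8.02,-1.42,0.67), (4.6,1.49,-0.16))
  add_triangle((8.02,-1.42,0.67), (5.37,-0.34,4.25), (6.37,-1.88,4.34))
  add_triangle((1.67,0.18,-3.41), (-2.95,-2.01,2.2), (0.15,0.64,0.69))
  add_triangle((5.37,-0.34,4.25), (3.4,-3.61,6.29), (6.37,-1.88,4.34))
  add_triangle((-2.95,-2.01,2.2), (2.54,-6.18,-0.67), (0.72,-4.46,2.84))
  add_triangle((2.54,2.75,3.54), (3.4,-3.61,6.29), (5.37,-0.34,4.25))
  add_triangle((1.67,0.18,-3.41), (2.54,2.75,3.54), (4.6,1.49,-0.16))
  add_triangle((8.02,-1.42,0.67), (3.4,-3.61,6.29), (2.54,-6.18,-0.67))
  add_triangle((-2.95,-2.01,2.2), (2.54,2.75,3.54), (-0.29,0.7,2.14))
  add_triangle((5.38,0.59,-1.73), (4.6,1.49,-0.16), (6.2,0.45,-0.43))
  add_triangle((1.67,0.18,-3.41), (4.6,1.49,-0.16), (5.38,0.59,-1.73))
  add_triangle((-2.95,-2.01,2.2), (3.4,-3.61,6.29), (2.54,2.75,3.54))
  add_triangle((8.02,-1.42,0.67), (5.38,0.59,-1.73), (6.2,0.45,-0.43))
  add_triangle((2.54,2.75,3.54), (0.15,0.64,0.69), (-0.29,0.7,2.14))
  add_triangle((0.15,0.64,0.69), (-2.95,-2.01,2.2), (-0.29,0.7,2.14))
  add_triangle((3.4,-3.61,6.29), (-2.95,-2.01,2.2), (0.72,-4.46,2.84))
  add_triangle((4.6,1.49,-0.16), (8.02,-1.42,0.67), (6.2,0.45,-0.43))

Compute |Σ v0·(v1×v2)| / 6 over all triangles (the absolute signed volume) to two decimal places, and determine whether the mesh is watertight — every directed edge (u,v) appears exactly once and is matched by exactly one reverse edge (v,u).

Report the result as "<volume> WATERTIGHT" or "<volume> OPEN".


Per-triangle v0·(v1×v2)/6:
  t1: +8.9955
  t2: +5.9330
  t3: +13.5415
  t4: +27.7483
  t5: +12.5785
  t6: +6.9306
  t7: +0.1947
  t8: +6.8879
  t9: +10.1545
  t10: +14.0242
  t11: +3.9487
  t12: +49.5495
  t13: +1.4341
  t14: +1.6538
  t15: +2.5351
  t16: +20.2582
  t17: +2.5543
  t18: +0.3079
  t19: +0.1548
  t20: +11.6416
  t21: +1.7939
Σ = +202.8206 → |volume| = 202.82

Directed edges: 63 total; 9 unmatched, e.g. (6.37,-1.88,4.34)→(8.02,-1.42,0.67) → open.

202.82 OPEN


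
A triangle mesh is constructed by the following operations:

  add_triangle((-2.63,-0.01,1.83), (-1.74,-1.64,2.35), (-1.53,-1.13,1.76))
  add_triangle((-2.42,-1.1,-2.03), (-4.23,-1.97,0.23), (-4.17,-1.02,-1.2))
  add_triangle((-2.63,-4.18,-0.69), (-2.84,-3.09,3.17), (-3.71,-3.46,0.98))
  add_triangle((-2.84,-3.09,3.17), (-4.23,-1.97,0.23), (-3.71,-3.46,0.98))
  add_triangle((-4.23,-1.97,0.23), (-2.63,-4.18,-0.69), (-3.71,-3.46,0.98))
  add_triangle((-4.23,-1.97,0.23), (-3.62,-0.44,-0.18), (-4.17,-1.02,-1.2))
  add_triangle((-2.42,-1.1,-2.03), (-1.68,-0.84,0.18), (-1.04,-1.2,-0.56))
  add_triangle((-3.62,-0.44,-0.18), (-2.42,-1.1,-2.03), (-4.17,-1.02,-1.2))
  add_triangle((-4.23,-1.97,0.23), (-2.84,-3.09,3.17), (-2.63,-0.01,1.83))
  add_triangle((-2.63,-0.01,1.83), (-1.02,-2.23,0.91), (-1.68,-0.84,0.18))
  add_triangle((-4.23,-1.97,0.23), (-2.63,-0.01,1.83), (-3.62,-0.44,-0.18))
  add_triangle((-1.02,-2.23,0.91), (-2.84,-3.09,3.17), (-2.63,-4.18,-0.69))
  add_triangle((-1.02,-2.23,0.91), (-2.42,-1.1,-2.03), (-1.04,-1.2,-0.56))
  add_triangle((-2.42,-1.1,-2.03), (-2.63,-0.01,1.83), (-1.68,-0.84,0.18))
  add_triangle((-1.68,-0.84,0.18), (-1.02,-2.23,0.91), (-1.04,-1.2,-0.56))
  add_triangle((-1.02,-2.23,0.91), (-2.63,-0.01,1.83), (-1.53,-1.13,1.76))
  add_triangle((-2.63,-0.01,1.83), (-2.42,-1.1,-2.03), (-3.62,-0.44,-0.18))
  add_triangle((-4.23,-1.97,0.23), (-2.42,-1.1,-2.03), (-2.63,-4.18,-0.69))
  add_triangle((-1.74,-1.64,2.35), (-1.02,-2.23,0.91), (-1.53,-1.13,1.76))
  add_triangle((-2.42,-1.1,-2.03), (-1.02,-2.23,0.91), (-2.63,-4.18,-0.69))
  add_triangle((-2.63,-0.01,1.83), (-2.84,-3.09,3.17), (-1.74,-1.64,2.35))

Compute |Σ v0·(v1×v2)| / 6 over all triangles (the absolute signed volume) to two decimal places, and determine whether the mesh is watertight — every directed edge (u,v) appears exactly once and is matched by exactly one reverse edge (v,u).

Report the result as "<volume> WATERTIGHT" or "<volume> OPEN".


Per-triangle v0·(v1×v2)/6:
  t1: -0.0635
  t2: +1.3779
  t3: +2.9623
  t4: +2.7129
  t5: +2.6387
  t6: +1.0082
  t7: -0.4566
  t8: +0.1086
  t9: +4.6847
  t10: -1.0382
  t11: +1.8045
  t12: +1.7798
  t13: +0.2954
  t14: -0.8842
  t15: -0.4758
  t16: -0.5799
  t17: -0.5965
  t18: +4.5193
  t19: -0.1550
  t20: -1.0452
  t21: +0.6829
Σ = +19.2803 → |volume| = 19.28

Directed edges: 63 total; 3 unmatched, e.g. (-1.02,-2.23,0.91)→(-2.84,-3.09,3.17) → open.

19.28 OPEN
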